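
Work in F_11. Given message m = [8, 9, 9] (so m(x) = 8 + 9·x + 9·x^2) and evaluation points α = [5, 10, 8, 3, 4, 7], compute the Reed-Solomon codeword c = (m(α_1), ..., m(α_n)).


c = [3, 8, 7, 6, 1, 6]

Message polynomial: m(x) = 8 + 9·x + 9·x^2 (mod 11).
For each evaluation point α_i, compute m(α_i) mod 11:
  α_1 = 5: Horner steps 9 → 10 → 3, so m(5) = 3.
  α_2 = 10: Horner steps 9 → 0 → 8, so m(10) = 8.
  α_3 = 8: Horner steps 9 → 4 → 7, so m(8) = 7.
  α_4 = 3: Horner steps 9 → 3 → 6, so m(3) = 6.
  α_5 = 4: Horner steps 9 → 1 → 1, so m(4) = 1.
  α_6 = 7: Horner steps 9 → 6 → 6, so m(7) = 6.
Codeword c = [3, 8, 7, 6, 1, 6] ∈ F_11^6.


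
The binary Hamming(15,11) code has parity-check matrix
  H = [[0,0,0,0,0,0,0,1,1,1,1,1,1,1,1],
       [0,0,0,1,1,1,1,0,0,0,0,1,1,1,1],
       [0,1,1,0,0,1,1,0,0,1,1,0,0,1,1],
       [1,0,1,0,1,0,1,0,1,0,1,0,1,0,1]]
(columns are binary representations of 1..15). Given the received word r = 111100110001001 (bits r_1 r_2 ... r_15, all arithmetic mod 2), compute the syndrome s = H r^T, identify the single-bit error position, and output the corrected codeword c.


s = (1, 0, 0, 0)^T, error position = 8, corrected codeword c = 111100100001001

Compute s = H r^T mod 2 one row at a time:
  s_1 = 1 + 0 + 0 + 0 + 1 + 0 + 0 + 1 = 3 ≡ 1 (mod 2).
  s_2 = 1 + 0 + 0 + 1 + 1 + 0 + 0 + 1 = 4 ≡ 0 (mod 2).
  s_3 = 1 + 1 + 0 + 1 + 0 + 0 + 0 + 1 = 4 ≡ 0 (mod 2).
  s_4 = 1 + 1 + 0 + 1 + 0 + 0 + 0 + 1 = 4 ≡ 0 (mod 2).
s = (1, 0, 0, 0)^T — this equals column 8 of H (binary 1000), so error is at position 8.
Correct: flip bit 8 of r = 111100110001001 to get c = 111100100001001.


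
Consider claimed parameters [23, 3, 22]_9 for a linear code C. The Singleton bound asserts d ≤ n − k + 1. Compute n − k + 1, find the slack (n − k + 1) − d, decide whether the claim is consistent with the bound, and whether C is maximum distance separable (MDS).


Singleton RHS = n − k + 1 = 21, slack = -1, bound violated (no such code; not MDS).

Singleton bound: d ≤ n − k + 1.
Here n = 23, k = 3, so n − k + 1 = 21.
Given d = 22, check d ≤ 21: NO.
Slack = (n − k + 1) − d = -1.
The slack is negative: d = 22 exceeds n − k + 1 = 21 by 1, so the Singleton bound is violated and no linear [23, 3, 22]_9 code can exist. In particular it is not MDS (MDS requires d = n − k + 1 exactly).
Description: the claimed parameters are [23, 3, 22]_9; such a code would be impossible (violates the Singleton bound).


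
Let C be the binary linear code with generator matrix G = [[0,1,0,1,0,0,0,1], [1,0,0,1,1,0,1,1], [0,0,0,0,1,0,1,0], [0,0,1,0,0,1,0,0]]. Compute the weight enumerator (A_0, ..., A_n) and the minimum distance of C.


Weight distribution: A_0 = 1, A_2 = 3, A_3 = 2, A_4 = 3, A_5 = 4, A_6 = 1, A_7 = 2. Minimum distance d = 2.

Enumerate all 2^4 = 16 messages m ∈ F_2^4.
For each, compute codeword c = mG in F_2^8, then tally its weight.
  m = 0000 → c = 00000000, weight = 0.
  m = 1000 → c = 01010001, weight = 3.
  m = 0100 → c = 10011011, weight = 5.
  m = 1100 → c = 11001010, weight = 4.
  m = 0010 → c = 00001010, weight = 2.
  m = 1010 → c = 01011011, weight = 5.
  m = 0110 → c = 10010001, weight = 3.
  m = 1110 → c = 11000000, weight = 2.
  m = 0001 → c = 00100100, weight = 2.
  m = 1001 → c = 01110101, weight = 5.
  m = 0101 → c = 10111111, weight = 7.
  m = 1101 → c = 11101110, weight = 6.
  m = 0011 → c = 00101110, weight = 4.
  m = 1011 → c = 01111111, weight = 7.
  m = 0111 → c = 10110101, weight = 5.
  m = 1111 → c = 11100100, weight = 4.
Tally weights:
  weight 0: 1 codewords.
  weight 2: 3 codewords.
  weight 3: 2 codewords.
  weight 4: 3 codewords.
  weight 5: 4 codewords.
  weight 6: 1 codewords.
  weight 7: 2 codewords.
Minimum distance d = smallest w > 0 with A_w > 0 = 2.
Sanity: Σ A_w = 16 = 2^4 = 16 ✓.


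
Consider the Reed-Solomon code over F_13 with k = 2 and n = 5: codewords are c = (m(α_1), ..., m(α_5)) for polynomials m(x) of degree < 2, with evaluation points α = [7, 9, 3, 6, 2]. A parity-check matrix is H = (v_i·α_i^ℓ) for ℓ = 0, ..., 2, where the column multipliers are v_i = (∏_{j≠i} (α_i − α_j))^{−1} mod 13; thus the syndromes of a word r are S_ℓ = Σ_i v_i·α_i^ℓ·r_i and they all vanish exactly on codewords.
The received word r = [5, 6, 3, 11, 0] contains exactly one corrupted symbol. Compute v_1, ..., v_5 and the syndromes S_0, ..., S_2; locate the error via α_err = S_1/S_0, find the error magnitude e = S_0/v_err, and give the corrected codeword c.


S = (3, 6, 12), error at position 5, error magnitude e = 4, c = [5, 6, 3, 11, 9].

Step 1: column multipliers v_i = (∏_{j≠i}(α_i − α_j))^{−1} mod 13.
  i = 1 (α = 7): (7−9)(7−3)(7−6)(7−2) = (−2)·4·1·5 = −40 ≡ 12, so v_1 = 12^{−1} = 12 (mod 13).
  i = 2 (α = 9): (9−7)(9−3)(9−6)(9−2) = 2·6·3·7 = 252 ≡ 5, so v_2 = 5^{−1} = 8 (mod 13).
  i = 3 (α = 3): (3−7)(3−9)(3−6)(3−2) = (−4)·(−6)·(−3)·1 = −72 ≡ 6, so v_3 = 6^{−1} = 11 (mod 13).
  i = 4 (α = 6): (6−7)(6−9)(6−3)(6−2) = (−1)·(−3)·3·4 = 36 ≡ 10, so v_4 = 10^{−1} = 4 (mod 13).
  i = 5 (α = 2): (2−7)(2−9)(2−3)(2−6) = (−5)·(−7)·(−1)·(−4) = 140 ≡ 10, so v_5 = 10^{−1} = 4 (mod 13).
  v = [12, 8, 11, 4, 4].
Step 2: syndromes of r = [5, 6, 3, 11, 0] (all sums mod 13).
  S_0 = Σ v_i r_i = 12·5 + 8·6 + 11·3 + 4·11 + 4·0 = 185 ≡ 3.
  S_1 = Σ v_i α_i r_i = 12·7·5 + 8·9·6 + 11·3·3 + 4·6·11 + 4·2·0 = 1215 ≡ 6.
  α_i^2 mod 13 = [10, 3, 9, 10, 4].
  S_2 = Σ v_i α_i^2 r_i = 12·10·5 + 8·3·6 + 11·9·3 + 4·10·11 + 4·4·0 = 1481 ≡ 12.
  S = (3, 6, 12) ≠ 0, so r is not a codeword (an error is present).
Step 3: locate the error. For a single error e at position i, S_ℓ = v_i·e·α_i^ℓ, so α_err = S_1/S_0.
  S_0^{−1} = 3^{−1} = 9 (mod 13), so α_err = 6·9 = 54 ≡ 2 = α_5. Error position i = 5.
  Consistency check: S_2/S_1 = 12·11 = 132 ≡ 2 = α_err ✓ (single-error assumption holds).
Step 4: error magnitude e = S_0/v_5 = S_0·∏_{j≠5}(α_5 − α_j) = 3·10 = 30 ≡ 4 (mod 13).
Step 5: correct position 5: c_5 = r_5 − e = 0 − 4 ≡ 9 (mod 13). Hence c = [5, 6, 3, 11, 9].
  Check: interpolating c through the α_i gives m(x) = 8 + 7·x (degree < 2) with m(α_i) = c_i for every i, so c is indeed a codeword.


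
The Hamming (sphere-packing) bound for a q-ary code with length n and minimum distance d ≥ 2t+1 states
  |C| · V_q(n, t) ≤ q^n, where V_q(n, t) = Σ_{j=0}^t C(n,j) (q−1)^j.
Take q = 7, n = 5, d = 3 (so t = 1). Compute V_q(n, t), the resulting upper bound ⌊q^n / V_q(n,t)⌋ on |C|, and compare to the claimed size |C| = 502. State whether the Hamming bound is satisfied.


V_q(n, t) = 31, q^n = 16807, Hamming bound = 542, |C| = 502 ≤ bound (satisfied).

Step 1: Compute V_q(n, t) = Σ_{j=0}^1 C(n, j) (q−1)^j.
  j = 0: C(5,0)·(6)^0 = 1·1 = 1.
  j = 1: C(5,1)·(6)^1 = 5·6 = 30.
  V_q(n, t) = 1 + 30 = 31.
Step 2: q^n = 7^5 = 16807.
Step 3: Hamming bound ⌊q^n / V_q(n,t)⌋ = ⌊16807/31⌋ = 542.
Step 4: Compare |C| = 502 to 542: satisfied.
The claimed |C| lies below the Hamming bound.


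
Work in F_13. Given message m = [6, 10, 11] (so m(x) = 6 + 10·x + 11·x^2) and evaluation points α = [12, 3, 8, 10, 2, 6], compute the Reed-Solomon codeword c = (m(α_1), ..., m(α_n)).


c = [7, 5, 10, 10, 5, 7]

Message polynomial: m(x) = 6 + 10·x + 11·x^2 (mod 13).
For each evaluation point α_i, compute m(α_i) mod 13:
  α_1 = 12: Horner steps 11 → 12 → 7, so m(12) = 7.
  α_2 = 3: Horner steps 11 → 4 → 5, so m(3) = 5.
  α_3 = 8: Horner steps 11 → 7 → 10, so m(8) = 10.
  α_4 = 10: Horner steps 11 → 3 → 10, so m(10) = 10.
  α_5 = 2: Horner steps 11 → 6 → 5, so m(2) = 5.
  α_6 = 6: Horner steps 11 → 11 → 7, so m(6) = 7.
Codeword c = [7, 5, 10, 10, 5, 7] ∈ F_13^6.


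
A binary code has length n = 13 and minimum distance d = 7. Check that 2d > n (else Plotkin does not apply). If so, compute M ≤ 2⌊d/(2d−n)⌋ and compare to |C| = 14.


Plotkin bound M ≤ 14; given |C| = 14 ≤ bound (satisfied).

Check applicability: 2d = 14, n = 13.
2d − n = 1 > 0, so Plotkin applies.
Compute d/(2d−n) = 7/1 ≈ 7.0000.
⌊d/(2d−n)⌋ = 7.
Plotkin bound: M ≤ 2·7 = 14.
Given |C| = 14, check: satisfied.
This |C| is at the Plotkin bound.


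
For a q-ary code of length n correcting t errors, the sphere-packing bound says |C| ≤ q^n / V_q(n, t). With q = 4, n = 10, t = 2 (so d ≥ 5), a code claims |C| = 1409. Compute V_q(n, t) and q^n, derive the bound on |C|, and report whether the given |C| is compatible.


V_q(n, t) = 436, q^n = 1048576, Hamming bound = 2404, |C| = 1409 ≤ bound (satisfied).

Step 1: Compute V_q(n, t) = Σ_{j=0}^2 C(n, j) (q−1)^j.
  j = 0: C(10,0)·(3)^0 = 1·1 = 1.
  j = 1: C(10,1)·(3)^1 = 10·3 = 30.
  j = 2: C(10,2)·(3)^2 = 45·9 = 405.
  V_q(n, t) = 1 + 30 + 405 = 436.
Step 2: q^n = 4^10 = 1048576.
Step 3: Hamming bound ⌊q^n / V_q(n,t)⌋ = ⌊1048576/436⌋ = 2404.
Step 4: Compare |C| = 1409 to 2404: satisfied.
The claimed |C| lies below the Hamming bound.


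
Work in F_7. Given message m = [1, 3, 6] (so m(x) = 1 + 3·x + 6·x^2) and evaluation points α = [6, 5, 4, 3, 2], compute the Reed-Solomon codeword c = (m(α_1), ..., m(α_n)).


c = [4, 5, 4, 1, 3]

Message polynomial: m(x) = 1 + 3·x + 6·x^2 (mod 7).
For each evaluation point α_i, compute m(α_i) mod 7:
  α_1 = 6: Horner steps 6 → 4 → 4, so m(6) = 4.
  α_2 = 5: Horner steps 6 → 5 → 5, so m(5) = 5.
  α_3 = 4: Horner steps 6 → 6 → 4, so m(4) = 4.
  α_4 = 3: Horner steps 6 → 0 → 1, so m(3) = 1.
  α_5 = 2: Horner steps 6 → 1 → 3, so m(2) = 3.
Codeword c = [4, 5, 4, 1, 3] ∈ F_7^5.


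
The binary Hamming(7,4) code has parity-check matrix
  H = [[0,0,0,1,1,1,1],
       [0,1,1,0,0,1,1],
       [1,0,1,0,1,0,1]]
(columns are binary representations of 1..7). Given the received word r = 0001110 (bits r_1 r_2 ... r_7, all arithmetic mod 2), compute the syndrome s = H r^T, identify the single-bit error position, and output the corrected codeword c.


s = (1, 1, 1)^T, error position = 7, corrected codeword c = 0001111

Compute s = H r^T mod 2 one row at a time:
  s_1 = 1 + 1 + 1 + 0 = 3 ≡ 1 (mod 2).
  s_2 = 0 + 0 + 1 + 0 = 1 ≡ 1 (mod 2).
  s_3 = 0 + 0 + 1 + 0 = 1 ≡ 1 (mod 2).
s = (1, 1, 1)^T — this equals column 7 of H (binary 111), so error is at position 7.
Correct: flip bit 7 of r = 0001110 to get c = 0001111.


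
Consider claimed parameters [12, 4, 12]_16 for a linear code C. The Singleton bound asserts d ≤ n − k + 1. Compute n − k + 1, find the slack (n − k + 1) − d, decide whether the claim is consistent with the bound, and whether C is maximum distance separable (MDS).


Singleton RHS = n − k + 1 = 9, slack = -3, bound violated (no such code; not MDS).

Singleton bound: d ≤ n − k + 1.
Here n = 12, k = 4, so n − k + 1 = 9.
Given d = 12, check d ≤ 9: NO.
Slack = (n − k + 1) − d = -3.
The slack is negative: d = 12 exceeds n − k + 1 = 9 by 3, so the Singleton bound is violated and no linear [12, 4, 12]_16 code can exist. In particular it is not MDS (MDS requires d = n − k + 1 exactly).
Description: the claimed parameters are [12, 4, 12]_16; such a code would be impossible (violates the Singleton bound).


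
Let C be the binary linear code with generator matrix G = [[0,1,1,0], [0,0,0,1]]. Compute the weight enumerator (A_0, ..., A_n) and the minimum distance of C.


Weight distribution: A_0 = 1, A_1 = 1, A_2 = 1, A_3 = 1. Minimum distance d = 1.

Enumerate all 2^2 = 4 messages m ∈ F_2^2.
For each, compute codeword c = mG in F_2^4, then tally its weight.
  m = 00 → c = 0000, weight = 0.
  m = 10 → c = 0110, weight = 2.
  m = 01 → c = 0001, weight = 1.
  m = 11 → c = 0111, weight = 3.
Tally weights:
  weight 0: 1 codewords.
  weight 1: 1 codewords.
  weight 2: 1 codewords.
  weight 3: 1 codewords.
Minimum distance d = smallest w > 0 with A_w > 0 = 1.
Sanity: Σ A_w = 4 = 2^2 = 4 ✓.


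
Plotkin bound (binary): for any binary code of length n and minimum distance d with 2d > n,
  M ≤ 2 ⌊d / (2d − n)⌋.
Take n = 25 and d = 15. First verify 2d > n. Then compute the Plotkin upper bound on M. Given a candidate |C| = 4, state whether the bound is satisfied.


Plotkin bound M ≤ 6; given |C| = 4 ≤ bound (satisfied).

Check applicability: 2d = 30, n = 25.
2d − n = 5 > 0, so Plotkin applies.
Compute d/(2d−n) = 15/5 ≈ 3.0000.
⌊d/(2d−n)⌋ = 3.
Plotkin bound: M ≤ 2·3 = 6.
Given |C| = 4, check: satisfied.
This |C| is below the Plotkin bound.


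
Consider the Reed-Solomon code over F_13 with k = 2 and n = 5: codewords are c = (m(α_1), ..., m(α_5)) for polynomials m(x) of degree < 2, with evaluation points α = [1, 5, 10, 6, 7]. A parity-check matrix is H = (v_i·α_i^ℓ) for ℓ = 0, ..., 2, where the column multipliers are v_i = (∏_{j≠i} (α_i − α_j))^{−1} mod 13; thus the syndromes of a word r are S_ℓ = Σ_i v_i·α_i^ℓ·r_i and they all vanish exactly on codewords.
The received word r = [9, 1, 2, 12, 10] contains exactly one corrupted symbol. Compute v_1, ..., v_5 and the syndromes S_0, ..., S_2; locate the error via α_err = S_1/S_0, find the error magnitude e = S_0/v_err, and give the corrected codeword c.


S = (9, 12, 3), error at position 3, error magnitude e = 11, c = [9, 1, 4, 12, 10].

Step 1: column multipliers v_i = (∏_{j≠i}(α_i − α_j))^{−1} mod 13.
  i = 1 (α = 1): (1−5)(1−10)(1−6)(1−7) = (−4)·(−9)·(−5)·(−6) = 1080 ≡ 1, so v_1 = 1^{−1} = 1 (mod 13).
  i = 2 (α = 5): (5−1)(5−10)(5−6)(5−7) = 4·(−5)·(−1)·(−2) = −40 ≡ 12, so v_2 = 12^{−1} = 12 (mod 13).
  i = 3 (α = 10): (10−1)(10−5)(10−6)(10−7) = 9·5·4·3 = 540 ≡ 7, so v_3 = 7^{−1} = 2 (mod 13).
  i = 4 (α = 6): (6−1)(6−5)(6−10)(6−7) = 5·1·(−4)·(−1) = 20 ≡ 7, so v_4 = 7^{−1} = 2 (mod 13).
  i = 5 (α = 7): (7−1)(7−5)(7−10)(7−6) = 6·2·(−3)·1 = −36 ≡ 3, so v_5 = 3^{−1} = 9 (mod 13).
  v = [1, 12, 2, 2, 9].
Step 2: syndromes of r = [9, 1, 2, 12, 10] (all sums mod 13).
  S_0 = Σ v_i r_i = 1·9 + 12·1 + 2·2 + 2·12 + 9·10 = 139 ≡ 9.
  S_1 = Σ v_i α_i r_i = 1·1·9 + 12·5·1 + 2·10·2 + 2·6·12 + 9·7·10 = 883 ≡ 12.
  α_i^2 mod 13 = [1, 12, 9, 10, 10].
  S_2 = Σ v_i α_i^2 r_i = 1·1·9 + 12·12·1 + 2·9·2 + 2·10·12 + 9·10·10 = 1329 ≡ 3.
  S = (9, 12, 3) ≠ 0, so r is not a codeword (an error is present).
Step 3: locate the error. For a single error e at position i, S_ℓ = v_i·e·α_i^ℓ, so α_err = S_1/S_0.
  S_0^{−1} = 9^{−1} = 3 (mod 13), so α_err = 12·3 = 36 ≡ 10 = α_3. Error position i = 3.
  Consistency check: S_2/S_1 = 3·12 = 36 ≡ 10 = α_err ✓ (single-error assumption holds).
Step 4: error magnitude e = S_0/v_3 = S_0·∏_{j≠3}(α_3 − α_j) = 9·7 = 63 ≡ 11 (mod 13).
Step 5: correct position 3: c_3 = r_3 − e = 2 − 11 ≡ 4 (mod 13). Hence c = [9, 1, 4, 12, 10].
  Check: interpolating c through the α_i gives m(x) = 11 + 11·x (degree < 2) with m(α_i) = c_i for every i, so c is indeed a codeword.


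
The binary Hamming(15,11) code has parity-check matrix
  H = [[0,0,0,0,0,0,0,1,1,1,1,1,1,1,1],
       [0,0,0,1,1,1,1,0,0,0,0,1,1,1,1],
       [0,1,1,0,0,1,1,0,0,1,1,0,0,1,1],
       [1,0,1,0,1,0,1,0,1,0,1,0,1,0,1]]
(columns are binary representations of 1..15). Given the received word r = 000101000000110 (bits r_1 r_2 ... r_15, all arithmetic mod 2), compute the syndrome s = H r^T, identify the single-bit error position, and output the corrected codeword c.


s = (0, 0, 0, 1)^T, error position = 1, corrected codeword c = 100101000000110

Compute s = H r^T mod 2 one row at a time:
  s_1 = 0 + 0 + 0 + 0 + 0 + 1 + 1 + 0 = 2 ≡ 0 (mod 2).
  s_2 = 1 + 0 + 1 + 0 + 0 + 1 + 1 + 0 = 4 ≡ 0 (mod 2).
  s_3 = 0 + 0 + 1 + 0 + 0 + 0 + 1 + 0 = 2 ≡ 0 (mod 2).
  s_4 = 0 + 0 + 0 + 0 + 0 + 0 + 1 + 0 = 1 ≡ 1 (mod 2).
s = (0, 0, 0, 1)^T — this equals column 1 of H (binary 0001), so error is at position 1.
Correct: flip bit 1 of r = 000101000000110 to get c = 100101000000110.


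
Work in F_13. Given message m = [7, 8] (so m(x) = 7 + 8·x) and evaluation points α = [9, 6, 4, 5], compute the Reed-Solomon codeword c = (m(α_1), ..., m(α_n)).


c = [1, 3, 0, 8]

Message polynomial: m(x) = 7 + 8·x (mod 13).
For each evaluation point α_i, compute m(α_i) mod 13:
  α_1 = 9: Horner steps 8 → 1, so m(9) = 1.
  α_2 = 6: Horner steps 8 → 3, so m(6) = 3.
  α_3 = 4: Horner steps 8 → 0, so m(4) = 0.
  α_4 = 5: Horner steps 8 → 8, so m(5) = 8.
Codeword c = [1, 3, 0, 8] ∈ F_13^4.


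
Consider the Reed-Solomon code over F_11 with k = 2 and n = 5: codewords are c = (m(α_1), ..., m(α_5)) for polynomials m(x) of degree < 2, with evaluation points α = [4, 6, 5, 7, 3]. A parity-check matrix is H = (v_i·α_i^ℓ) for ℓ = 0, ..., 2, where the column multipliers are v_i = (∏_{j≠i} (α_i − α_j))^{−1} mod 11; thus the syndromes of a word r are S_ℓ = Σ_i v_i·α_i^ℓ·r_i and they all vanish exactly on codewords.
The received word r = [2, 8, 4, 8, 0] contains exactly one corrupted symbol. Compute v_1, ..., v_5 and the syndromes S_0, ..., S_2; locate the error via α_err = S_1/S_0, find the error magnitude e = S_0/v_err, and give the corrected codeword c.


S = (7, 9, 10), error at position 2, error magnitude e = 2, c = [2, 6, 4, 8, 0].

Step 1: column multipliers v_i = (∏_{j≠i}(α_i − α_j))^{−1} mod 11.
  i = 1 (α = 4): (4−6)(4−5)(4−7)(4−3) = (−2)·(−1)·(−3)·1 = −6 ≡ 5, so v_1 = 5^{−1} = 9 (mod 11).
  i = 2 (α = 6): (6−4)(6−5)(6−7)(6−3) = 2·1·(−1)·3 = −6 ≡ 5, so v_2 = 5^{−1} = 9 (mod 11).
  i = 3 (α = 5): (5−4)(5−6)(5−7)(5−3) = 1·(−1)·(−2)·2 = 4 ≡ 4, so v_3 = 4^{−1} = 3 (mod 11).
  i = 4 (α = 7): (7−4)(7−6)(7−5)(7−3) = 3·1·2·4 = 24 ≡ 2, so v_4 = 2^{−1} = 6 (mod 11).
  i = 5 (α = 3): (3−4)(3−6)(3−5)(3−7) = (−1)·(−3)·(−2)·(−4) = 24 ≡ 2, so v_5 = 2^{−1} = 6 (mod 11).
  v = [9, 9, 3, 6, 6].
Step 2: syndromes of r = [2, 8, 4, 8, 0] (all sums mod 11).
  S_0 = Σ v_i r_i = 9·2 + 9·8 + 3·4 + 6·8 + 6·0 = 150 ≡ 7.
  S_1 = Σ v_i α_i r_i = 9·4·2 + 9·6·8 + 3·5·4 + 6·7·8 + 6·3·0 = 900 ≡ 9.
  α_i^2 mod 11 = [5, 3, 3, 5, 9].
  S_2 = Σ v_i α_i^2 r_i = 9·5·2 + 9·3·8 + 3·3·4 + 6·5·8 + 6·9·0 = 582 ≡ 10.
  S = (7, 9, 10) ≠ 0, so r is not a codeword (an error is present).
Step 3: locate the error. For a single error e at position i, S_ℓ = v_i·e·α_i^ℓ, so α_err = S_1/S_0.
  S_0^{−1} = 7^{−1} = 8 (mod 11), so α_err = 9·8 = 72 ≡ 6 = α_2. Error position i = 2.
  Consistency check: S_2/S_1 = 10·5 = 50 ≡ 6 = α_err ✓ (single-error assumption holds).
Step 4: error magnitude e = S_0/v_2 = S_0·∏_{j≠2}(α_2 − α_j) = 7·5 = 35 ≡ 2 (mod 11).
Step 5: correct position 2: c_2 = r_2 − e = 8 − 2 ≡ 6 (mod 11). Hence c = [2, 6, 4, 8, 0].
  Check: interpolating c through the α_i gives m(x) = 5 + 2·x (degree < 2) with m(α_i) = c_i for every i, so c is indeed a codeword.


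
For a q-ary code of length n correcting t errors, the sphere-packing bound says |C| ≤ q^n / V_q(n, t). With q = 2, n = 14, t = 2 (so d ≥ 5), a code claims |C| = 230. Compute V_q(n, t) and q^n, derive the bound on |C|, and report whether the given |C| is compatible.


V_q(n, t) = 106, q^n = 16384, Hamming bound = 154, |C| = 230 > bound (violated).

Step 1: Compute V_q(n, t) = Σ_{j=0}^2 C(n, j) (q−1)^j.
  j = 0: C(14,0)·(1)^0 = 1·1 = 1.
  j = 1: C(14,1)·(1)^1 = 14·1 = 14.
  j = 2: C(14,2)·(1)^2 = 91·1 = 91.
  V_q(n, t) = 1 + 14 + 91 = 106.
Step 2: q^n = 2^14 = 16384.
Step 3: Hamming bound ⌊q^n / V_q(n,t)⌋ = ⌊16384/106⌋ = 154.
Step 4: Compare |C| = 230 to 154: violated.
The claimed |C| lies above the Hamming bound, so no 2-ary code of length 14 with d ≥ 5 can have 230 codewords.


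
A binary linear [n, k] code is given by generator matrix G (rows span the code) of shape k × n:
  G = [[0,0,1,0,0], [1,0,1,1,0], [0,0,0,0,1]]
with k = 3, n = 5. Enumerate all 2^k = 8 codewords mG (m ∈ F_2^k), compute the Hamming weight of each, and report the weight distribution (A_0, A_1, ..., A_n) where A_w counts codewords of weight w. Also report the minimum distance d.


Weight distribution: A_0 = 1, A_1 = 2, A_2 = 2, A_3 = 2, A_4 = 1. Minimum distance d = 1.

Enumerate all 2^3 = 8 messages m ∈ F_2^3.
For each, compute codeword c = mG in F_2^5, then tally its weight.
  m = 000 → c = 00000, weight = 0.
  m = 100 → c = 00100, weight = 1.
  m = 010 → c = 10110, weight = 3.
  m = 110 → c = 10010, weight = 2.
  m = 001 → c = 00001, weight = 1.
  m = 101 → c = 00101, weight = 2.
  m = 011 → c = 10111, weight = 4.
  m = 111 → c = 10011, weight = 3.
Tally weights:
  weight 0: 1 codewords.
  weight 1: 2 codewords.
  weight 2: 2 codewords.
  weight 3: 2 codewords.
  weight 4: 1 codewords.
Minimum distance d = smallest w > 0 with A_w > 0 = 1.
Sanity: Σ A_w = 8 = 2^3 = 8 ✓.


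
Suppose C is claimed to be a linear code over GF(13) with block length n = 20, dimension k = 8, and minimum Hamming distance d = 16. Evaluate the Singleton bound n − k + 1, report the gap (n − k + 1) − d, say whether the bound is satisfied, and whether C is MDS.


Singleton RHS = n − k + 1 = 13, slack = -3, bound violated (no such code; not MDS).

Singleton bound: d ≤ n − k + 1.
Here n = 20, k = 8, so n − k + 1 = 13.
Given d = 16, check d ≤ 13: NO.
Slack = (n − k + 1) − d = -3.
The slack is negative: d = 16 exceeds n − k + 1 = 13 by 3, so the Singleton bound is violated and no linear [20, 8, 16]_13 code can exist. In particular it is not MDS (MDS requires d = n − k + 1 exactly).
Description: the claimed parameters are [20, 8, 16]_13; such a code would be impossible (violates the Singleton bound).


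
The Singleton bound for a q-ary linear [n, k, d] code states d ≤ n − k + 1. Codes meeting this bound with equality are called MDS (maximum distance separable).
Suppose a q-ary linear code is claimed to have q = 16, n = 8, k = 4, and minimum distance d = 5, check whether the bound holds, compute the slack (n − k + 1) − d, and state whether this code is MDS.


Singleton RHS = n − k + 1 = 5, slack = 0, bound satisfied, MDS.

Singleton bound: d ≤ n − k + 1.
Here n = 8, k = 4, so n − k + 1 = 5.
Given d = 5, check d ≤ 5: YES.
Slack = (n − k + 1) − d = 0.
The code is MDS (slack = 0).
Description: the claimed parameters are [8, 4, 5]_16; such a code would be MDS (meets Singleton bound).


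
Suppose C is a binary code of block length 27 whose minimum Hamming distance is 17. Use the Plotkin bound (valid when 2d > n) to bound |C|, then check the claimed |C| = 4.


Plotkin bound M ≤ 4; given |C| = 4 ≤ bound (satisfied).

Check applicability: 2d = 34, n = 27.
2d − n = 7 > 0, so Plotkin applies.
Compute d/(2d−n) = 17/7 ≈ 2.4286.
⌊d/(2d−n)⌋ = 2.
Plotkin bound: M ≤ 2·2 = 4.
Given |C| = 4, check: satisfied.
This |C| is at the Plotkin bound.


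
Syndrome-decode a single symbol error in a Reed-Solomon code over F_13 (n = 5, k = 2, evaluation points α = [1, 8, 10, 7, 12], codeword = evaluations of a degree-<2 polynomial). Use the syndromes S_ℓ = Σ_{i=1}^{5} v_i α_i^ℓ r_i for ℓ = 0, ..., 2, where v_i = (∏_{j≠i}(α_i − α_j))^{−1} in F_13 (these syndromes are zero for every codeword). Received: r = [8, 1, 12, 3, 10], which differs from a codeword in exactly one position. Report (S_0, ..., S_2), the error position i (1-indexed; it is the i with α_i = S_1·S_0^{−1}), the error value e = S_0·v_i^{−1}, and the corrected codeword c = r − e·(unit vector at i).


S = (1, 7, 10), error at position 4, error magnitude e = 1, c = [8, 1, 12, 2, 10].

Step 1: column multipliers v_i = (∏_{j≠i}(α_i − α_j))^{−1} mod 13.
  i = 1 (α = 1): (1−8)(1−10)(1−7)(1−12) = (−7)·(−9)·(−6)·(−11) = 4158 ≡ 11, so v_1 = 11^{−1} = 6 (mod 13).
  i = 2 (α = 8): (8−1)(8−10)(8−7)(8−12) = 7·(−2)·1·(−4) = 56 ≡ 4, so v_2 = 4^{−1} = 10 (mod 13).
  i = 3 (α = 10): (10−1)(10−8)(10−7)(10−12) = 9·2·3·(−2) = −108 ≡ 9, so v_3 = 9^{−1} = 3 (mod 13).
  i = 4 (α = 7): (7−1)(7−8)(7−10)(7−12) = 6·(−1)·(−3)·(−5) = −90 ≡ 1, so v_4 = 1^{−1} = 1 (mod 13).
  i = 5 (α = 12): (12−1)(12−8)(12−10)(12−7) = 11·4·2·5 = 440 ≡ 11, so v_5 = 11^{−1} = 6 (mod 13).
  v = [6, 10, 3, 1, 6].
Step 2: syndromes of r = [8, 1, 12, 3, 10] (all sums mod 13).
  S_0 = Σ v_i r_i = 6·8 + 10·1 + 3·12 + 1·3 + 6·10 = 157 ≡ 1.
  S_1 = Σ v_i α_i r_i = 6·1·8 + 10·8·1 + 3·10·12 + 1·7·3 + 6·12·10 = 1229 ≡ 7.
  α_i^2 mod 13 = [1, 12, 9, 10, 1].
  S_2 = Σ v_i α_i^2 r_i = 6·1·8 + 10·12·1 + 3·9·12 + 1·10·3 + 6·1·10 = 582 ≡ 10.
  S = (1, 7, 10) ≠ 0, so r is not a codeword (an error is present).
Step 3: locate the error. For a single error e at position i, S_ℓ = v_i·e·α_i^ℓ, so α_err = S_1/S_0.
  S_0^{−1} = 1^{−1} = 1 (mod 13), so α_err = 7·1 = 7 ≡ 7 = α_4. Error position i = 4.
  Consistency check: S_2/S_1 = 10·2 = 20 ≡ 7 = α_err ✓ (single-error assumption holds).
Step 4: error magnitude e = S_0/v_4 = S_0·∏_{j≠4}(α_4 − α_j) = 1·1 = 1 ≡ 1 (mod 13).
Step 5: correct position 4: c_4 = r_4 − e = 3 − 1 ≡ 2 (mod 13). Hence c = [8, 1, 12, 2, 10].
  Check: interpolating c through the α_i gives m(x) = 9 + 12·x (degree < 2) with m(α_i) = c_i for every i, so c is indeed a codeword.


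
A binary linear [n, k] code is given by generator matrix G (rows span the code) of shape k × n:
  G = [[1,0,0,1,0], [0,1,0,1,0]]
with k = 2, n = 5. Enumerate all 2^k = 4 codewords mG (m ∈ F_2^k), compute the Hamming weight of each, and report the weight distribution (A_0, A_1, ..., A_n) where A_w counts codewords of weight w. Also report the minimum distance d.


Weight distribution: A_0 = 1, A_2 = 3. Minimum distance d = 2.

Enumerate all 2^2 = 4 messages m ∈ F_2^2.
For each, compute codeword c = mG in F_2^5, then tally its weight.
  m = 00 → c = 00000, weight = 0.
  m = 10 → c = 10010, weight = 2.
  m = 01 → c = 01010, weight = 2.
  m = 11 → c = 11000, weight = 2.
Tally weights:
  weight 0: 1 codewords.
  weight 2: 3 codewords.
Minimum distance d = smallest w > 0 with A_w > 0 = 2.
Sanity: Σ A_w = 4 = 2^2 = 4 ✓.


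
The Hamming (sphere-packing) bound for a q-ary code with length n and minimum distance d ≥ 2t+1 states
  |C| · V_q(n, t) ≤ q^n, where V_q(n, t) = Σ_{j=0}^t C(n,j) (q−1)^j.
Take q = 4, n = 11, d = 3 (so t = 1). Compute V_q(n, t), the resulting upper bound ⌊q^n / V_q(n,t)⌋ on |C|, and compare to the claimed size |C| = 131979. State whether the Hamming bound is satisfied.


V_q(n, t) = 34, q^n = 4194304, Hamming bound = 123361, |C| = 131979 > bound (violated).

Step 1: Compute V_q(n, t) = Σ_{j=0}^1 C(n, j) (q−1)^j.
  j = 0: C(11,0)·(3)^0 = 1·1 = 1.
  j = 1: C(11,1)·(3)^1 = 11·3 = 33.
  V_q(n, t) = 1 + 33 = 34.
Step 2: q^n = 4^11 = 4194304.
Step 3: Hamming bound ⌊q^n / V_q(n,t)⌋ = ⌊4194304/34⌋ = 123361.
Step 4: Compare |C| = 131979 to 123361: violated.
The claimed |C| lies above the Hamming bound, so no 4-ary code of length 11 with d ≥ 3 can have 131979 codewords.


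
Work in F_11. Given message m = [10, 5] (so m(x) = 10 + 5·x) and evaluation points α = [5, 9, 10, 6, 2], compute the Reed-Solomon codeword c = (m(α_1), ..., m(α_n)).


c = [2, 0, 5, 7, 9]

Message polynomial: m(x) = 10 + 5·x (mod 11).
For each evaluation point α_i, compute m(α_i) mod 11:
  α_1 = 5: Horner steps 5 → 2, so m(5) = 2.
  α_2 = 9: Horner steps 5 → 0, so m(9) = 0.
  α_3 = 10: Horner steps 5 → 5, so m(10) = 5.
  α_4 = 6: Horner steps 5 → 7, so m(6) = 7.
  α_5 = 2: Horner steps 5 → 9, so m(2) = 9.
Codeword c = [2, 0, 5, 7, 9] ∈ F_11^5.


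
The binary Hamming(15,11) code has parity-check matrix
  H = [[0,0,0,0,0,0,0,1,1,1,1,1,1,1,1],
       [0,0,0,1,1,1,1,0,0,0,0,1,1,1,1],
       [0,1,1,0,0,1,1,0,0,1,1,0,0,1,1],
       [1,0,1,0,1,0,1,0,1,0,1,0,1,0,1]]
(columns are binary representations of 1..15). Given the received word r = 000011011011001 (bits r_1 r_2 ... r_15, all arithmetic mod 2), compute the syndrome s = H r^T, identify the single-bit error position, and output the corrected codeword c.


s = (1, 0, 1, 0)^T, error position = 10, corrected codeword c = 000011011111001

Compute s = H r^T mod 2 one row at a time:
  s_1 = 1 + 1 + 0 + 1 + 1 + 0 + 0 + 1 = 5 ≡ 1 (mod 2).
  s_2 = 0 + 1 + 1 + 0 + 1 + 0 + 0 + 1 = 4 ≡ 0 (mod 2).
  s_3 = 0 + 0 + 1 + 0 + 0 + 1 + 0 + 1 = 3 ≡ 1 (mod 2).
  s_4 = 0 + 0 + 1 + 0 + 1 + 1 + 0 + 1 = 4 ≡ 0 (mod 2).
s = (1, 0, 1, 0)^T — this equals column 10 of H (binary 1010), so error is at position 10.
Correct: flip bit 10 of r = 000011011011001 to get c = 000011011111001.


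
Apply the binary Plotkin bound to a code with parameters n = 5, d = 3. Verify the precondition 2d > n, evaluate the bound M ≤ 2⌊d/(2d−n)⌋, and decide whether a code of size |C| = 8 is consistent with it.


Plotkin bound M ≤ 6; given |C| = 8 > bound (violated).

Check applicability: 2d = 6, n = 5.
2d − n = 1 > 0, so Plotkin applies.
Compute d/(2d−n) = 3/1 ≈ 3.0000.
⌊d/(2d−n)⌋ = 3.
Plotkin bound: M ≤ 2·3 = 6.
Given |C| = 8, check: VIOLATED.
This |C| is above the Plotkin bound, so no binary code with n = 5, d = 3 and 8 codewords exists.


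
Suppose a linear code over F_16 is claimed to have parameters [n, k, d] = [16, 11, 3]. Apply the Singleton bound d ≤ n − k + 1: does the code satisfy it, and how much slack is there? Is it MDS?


Singleton RHS = n − k + 1 = 6, slack = 3, bound satisfied, not MDS.

Singleton bound: d ≤ n − k + 1.
Here n = 16, k = 11, so n − k + 1 = 6.
Given d = 3, check d ≤ 6: YES.
Slack = (n − k + 1) − d = 3.
The code is NOT MDS (slack = 3 > 0).
Description: the claimed parameters are [16, 11, 3]_16; such a code would be non-MDS.


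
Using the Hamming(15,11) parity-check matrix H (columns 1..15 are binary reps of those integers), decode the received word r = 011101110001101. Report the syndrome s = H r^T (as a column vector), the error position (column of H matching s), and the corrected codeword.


s = (0, 0, 1, 0)^T, error position = 2, corrected codeword c = 001101110001101

Compute s = H r^T mod 2 one row at a time:
  s_1 = 1 + 0 + 0 + 0 + 1 + 1 + 0 + 1 = 4 ≡ 0 (mod 2).
  s_2 = 1 + 0 + 1 + 1 + 1 + 1 + 0 + 1 = 6 ≡ 0 (mod 2).
  s_3 = 1 + 1 + 1 + 1 + 0 + 0 + 0 + 1 = 5 ≡ 1 (mod 2).
  s_4 = 0 + 1 + 0 + 1 + 0 + 0 + 1 + 1 = 4 ≡ 0 (mod 2).
s = (0, 0, 1, 0)^T — this equals column 2 of H (binary 0010), so error is at position 2.
Correct: flip bit 2 of r = 011101110001101 to get c = 001101110001101.


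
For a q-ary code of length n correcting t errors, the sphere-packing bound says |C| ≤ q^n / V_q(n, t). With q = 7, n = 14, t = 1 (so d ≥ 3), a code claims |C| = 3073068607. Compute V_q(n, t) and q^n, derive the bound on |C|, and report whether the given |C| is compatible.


V_q(n, t) = 85, q^n = 678223072849, Hamming bound = 7979094974, |C| = 3073068607 ≤ bound (satisfied).

Step 1: Compute V_q(n, t) = Σ_{j=0}^1 C(n, j) (q−1)^j.
  j = 0: C(14,0)·(6)^0 = 1·1 = 1.
  j = 1: C(14,1)·(6)^1 = 14·6 = 84.
  V_q(n, t) = 1 + 84 = 85.
Step 2: q^n = 7^14 = 678223072849.
Step 3: Hamming bound ⌊q^n / V_q(n,t)⌋ = ⌊678223072849/85⌋ = 7979094974.
Step 4: Compare |C| = 3073068607 to 7979094974: satisfied.
The claimed |C| lies below the Hamming bound.


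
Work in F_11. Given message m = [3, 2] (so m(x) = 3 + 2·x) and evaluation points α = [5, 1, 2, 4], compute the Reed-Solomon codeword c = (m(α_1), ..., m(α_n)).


c = [2, 5, 7, 0]

Message polynomial: m(x) = 3 + 2·x (mod 11).
For each evaluation point α_i, compute m(α_i) mod 11:
  α_1 = 5: Horner steps 2 → 2, so m(5) = 2.
  α_2 = 1: Horner steps 2 → 5, so m(1) = 5.
  α_3 = 2: Horner steps 2 → 7, so m(2) = 7.
  α_4 = 4: Horner steps 2 → 0, so m(4) = 0.
Codeword c = [2, 5, 7, 0] ∈ F_11^4.


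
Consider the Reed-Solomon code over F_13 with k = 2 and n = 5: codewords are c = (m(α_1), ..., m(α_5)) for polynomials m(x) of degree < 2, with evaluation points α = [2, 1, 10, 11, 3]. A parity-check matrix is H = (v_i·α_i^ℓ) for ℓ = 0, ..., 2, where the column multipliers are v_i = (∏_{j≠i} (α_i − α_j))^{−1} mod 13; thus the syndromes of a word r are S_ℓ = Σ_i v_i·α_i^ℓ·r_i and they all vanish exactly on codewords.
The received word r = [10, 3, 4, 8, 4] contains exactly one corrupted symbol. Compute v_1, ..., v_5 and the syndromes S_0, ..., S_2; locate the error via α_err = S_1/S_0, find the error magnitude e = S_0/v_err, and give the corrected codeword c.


S = (1, 10, 9), error at position 3, error magnitude e = 3, c = [10, 3, 1, 8, 4].

Step 1: column multipliers v_i = (∏_{j≠i}(α_i − α_j))^{−1} mod 13.
  i = 1 (α = 2): (2−1)(2−10)(2−11)(2−3) = 1·(−8)·(−9)·(−1) = −72 ≡ 6, so v_1 = 6^{−1} = 11 (mod 13).
  i = 2 (α = 1): (1−2)(1−10)(1−11)(1−3) = (−1)·(−9)·(−10)·(−2) = 180 ≡ 11, so v_2 = 11^{−1} = 6 (mod 13).
  i = 3 (α = 10): (10−2)(10−1)(10−11)(10−3) = 8·9·(−1)·7 = −504 ≡ 3, so v_3 = 3^{−1} = 9 (mod 13).
  i = 4 (α = 11): (11−2)(11−1)(11−10)(11−3) = 9·10·1·8 = 720 ≡ 5, so v_4 = 5^{−1} = 8 (mod 13).
  i = 5 (α = 3): (3−2)(3−1)(3−10)(3−11) = 1·2·(−7)·(−8) = 112 ≡ 8, so v_5 = 8^{−1} = 5 (mod 13).
  v = [11, 6, 9, 8, 5].
Step 2: syndromes of r = [10, 3, 4, 8, 4] (all sums mod 13).
  S_0 = Σ v_i r_i = 11·10 + 6·3 + 9·4 + 8·8 + 5·4 = 248 ≡ 1.
  S_1 = Σ v_i α_i r_i = 11·2·10 + 6·1·3 + 9·10·4 + 8·11·8 + 5·3·4 = 1362 ≡ 10.
  α_i^2 mod 13 = [4, 1, 9, 4, 9].
  S_2 = Σ v_i α_i^2 r_i = 11·4·10 + 6·1·3 + 9·9·4 + 8·4·8 + 5·9·4 = 1218 ≡ 9.
  S = (1, 10, 9) ≠ 0, so r is not a codeword (an error is present).
Step 3: locate the error. For a single error e at position i, S_ℓ = v_i·e·α_i^ℓ, so α_err = S_1/S_0.
  S_0^{−1} = 1^{−1} = 1 (mod 13), so α_err = 10·1 = 10 ≡ 10 = α_3. Error position i = 3.
  Consistency check: S_2/S_1 = 9·4 = 36 ≡ 10 = α_err ✓ (single-error assumption holds).
Step 4: error magnitude e = S_0/v_3 = S_0·∏_{j≠3}(α_3 − α_j) = 1·3 = 3 ≡ 3 (mod 13).
Step 5: correct position 3: c_3 = r_3 − e = 4 − 3 ≡ 1 (mod 13). Hence c = [10, 3, 1, 8, 4].
  Check: interpolating c through the α_i gives m(x) = 9 + 7·x (degree < 2) with m(α_i) = c_i for every i, so c is indeed a codeword.


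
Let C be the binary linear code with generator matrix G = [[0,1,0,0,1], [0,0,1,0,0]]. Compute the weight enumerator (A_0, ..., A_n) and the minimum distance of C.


Weight distribution: A_0 = 1, A_1 = 1, A_2 = 1, A_3 = 1. Minimum distance d = 1.

Enumerate all 2^2 = 4 messages m ∈ F_2^2.
For each, compute codeword c = mG in F_2^5, then tally its weight.
  m = 00 → c = 00000, weight = 0.
  m = 10 → c = 01001, weight = 2.
  m = 01 → c = 00100, weight = 1.
  m = 11 → c = 01101, weight = 3.
Tally weights:
  weight 0: 1 codewords.
  weight 1: 1 codewords.
  weight 2: 1 codewords.
  weight 3: 1 codewords.
Minimum distance d = smallest w > 0 with A_w > 0 = 1.
Sanity: Σ A_w = 4 = 2^2 = 4 ✓.


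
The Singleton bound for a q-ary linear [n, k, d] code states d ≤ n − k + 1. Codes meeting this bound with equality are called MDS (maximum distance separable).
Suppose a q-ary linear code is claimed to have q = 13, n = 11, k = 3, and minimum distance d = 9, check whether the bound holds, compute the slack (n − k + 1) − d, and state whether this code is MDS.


Singleton RHS = n − k + 1 = 9, slack = 0, bound satisfied, MDS.

Singleton bound: d ≤ n − k + 1.
Here n = 11, k = 3, so n − k + 1 = 9.
Given d = 9, check d ≤ 9: YES.
Slack = (n − k + 1) − d = 0.
The code is MDS (slack = 0).
Description: the claimed parameters are [11, 3, 9]_13; such a code would be MDS (meets Singleton bound).


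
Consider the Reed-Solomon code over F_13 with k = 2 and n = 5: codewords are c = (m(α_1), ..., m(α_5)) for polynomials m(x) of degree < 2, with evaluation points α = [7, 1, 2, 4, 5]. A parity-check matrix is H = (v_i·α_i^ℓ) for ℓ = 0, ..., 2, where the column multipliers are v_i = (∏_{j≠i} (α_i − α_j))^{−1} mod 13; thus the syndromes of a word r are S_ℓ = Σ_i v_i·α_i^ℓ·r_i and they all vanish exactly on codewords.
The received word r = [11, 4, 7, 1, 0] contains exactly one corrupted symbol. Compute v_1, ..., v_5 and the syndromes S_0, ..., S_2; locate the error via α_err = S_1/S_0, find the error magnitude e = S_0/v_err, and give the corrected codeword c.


S = (12, 11, 9), error at position 3, error magnitude e = 4, c = [11, 4, 3, 1, 0].

Step 1: column multipliers v_i = (∏_{j≠i}(α_i − α_j))^{−1} mod 13.
  i = 1 (α = 7): (7−1)(7−2)(7−4)(7−5) = 6·5·3·2 = 180 ≡ 11, so v_1 = 11^{−1} = 6 (mod 13).
  i = 2 (α = 1): (1−7)(1−2)(1−4)(1−5) = (−6)·(−1)·(−3)·(−4) = 72 ≡ 7, so v_2 = 7^{−1} = 2 (mod 13).
  i = 3 (α = 2): (2−7)(2−1)(2−4)(2−5) = (−5)·1·(−2)·(−3) = −30 ≡ 9, so v_3 = 9^{−1} = 3 (mod 13).
  i = 4 (α = 4): (4−7)(4−1)(4−2)(4−5) = (−3)·3·2·(−1) = 18 ≡ 5, so v_4 = 5^{−1} = 8 (mod 13).
  i = 5 (α = 5): (5−7)(5−1)(5−2)(5−4) = (−2)·4·3·1 = −24 ≡ 2, so v_5 = 2^{−1} = 7 (mod 13).
  v = [6, 2, 3, 8, 7].
Step 2: syndromes of r = [11, 4, 7, 1, 0] (all sums mod 13).
  S_0 = Σ v_i r_i = 6·11 + 2·4 + 3·7 + 8·1 + 7·0 = 103 ≡ 12.
  S_1 = Σ v_i α_i r_i = 6·7·11 + 2·1·4 + 3·2·7 + 8·4·1 + 7·5·0 = 544 ≡ 11.
  α_i^2 mod 13 = [10, 1, 4, 3, 12].
  S_2 = Σ v_i α_i^2 r_i = 6·10·11 + 2·1·4 + 3·4·7 + 8·3·1 + 7·12·0 = 776 ≡ 9.
  S = (12, 11, 9) ≠ 0, so r is not a codeword (an error is present).
Step 3: locate the error. For a single error e at position i, S_ℓ = v_i·e·α_i^ℓ, so α_err = S_1/S_0.
  S_0^{−1} = 12^{−1} = 12 (mod 13), so α_err = 11·12 = 132 ≡ 2 = α_3. Error position i = 3.
  Consistency check: S_2/S_1 = 9·6 = 54 ≡ 2 = α_err ✓ (single-error assumption holds).
Step 4: error magnitude e = S_0/v_3 = S_0·∏_{j≠3}(α_3 − α_j) = 12·9 = 108 ≡ 4 (mod 13).
Step 5: correct position 3: c_3 = r_3 − e = 7 − 4 ≡ 3 (mod 13). Hence c = [11, 4, 3, 1, 0].
  Check: interpolating c through the α_i gives m(x) = 5 + 12·x (degree < 2) with m(α_i) = c_i for every i, so c is indeed a codeword.


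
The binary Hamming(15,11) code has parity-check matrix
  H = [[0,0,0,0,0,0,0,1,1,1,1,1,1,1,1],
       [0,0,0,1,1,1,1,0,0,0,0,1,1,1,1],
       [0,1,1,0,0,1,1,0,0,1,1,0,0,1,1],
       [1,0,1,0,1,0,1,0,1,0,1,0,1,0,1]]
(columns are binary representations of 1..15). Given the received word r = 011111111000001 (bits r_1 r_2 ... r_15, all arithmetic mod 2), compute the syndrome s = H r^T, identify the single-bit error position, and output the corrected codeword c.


s = (1, 1, 1, 1)^T, error position = 15, corrected codeword c = 011111111000000

Compute s = H r^T mod 2 one row at a time:
  s_1 = 1 + 1 + 0 + 0 + 0 + 0 + 0 + 1 = 3 ≡ 1 (mod 2).
  s_2 = 1 + 1 + 1 + 1 + 0 + 0 + 0 + 1 = 5 ≡ 1 (mod 2).
  s_3 = 1 + 1 + 1 + 1 + 0 + 0 + 0 + 1 = 5 ≡ 1 (mod 2).
  s_4 = 0 + 1 + 1 + 1 + 1 + 0 + 0 + 1 = 5 ≡ 1 (mod 2).
s = (1, 1, 1, 1)^T — this equals column 15 of H (binary 1111), so error is at position 15.
Correct: flip bit 15 of r = 011111111000001 to get c = 011111111000000.


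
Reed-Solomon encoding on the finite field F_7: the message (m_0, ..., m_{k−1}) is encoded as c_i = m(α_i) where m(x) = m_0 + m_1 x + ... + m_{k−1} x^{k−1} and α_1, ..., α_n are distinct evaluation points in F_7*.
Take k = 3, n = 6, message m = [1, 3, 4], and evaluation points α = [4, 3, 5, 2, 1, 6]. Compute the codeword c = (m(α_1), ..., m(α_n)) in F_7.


c = [0, 4, 4, 2, 1, 2]

Message polynomial: m(x) = 1 + 3·x + 4·x^2 (mod 7).
For each evaluation point α_i, compute m(α_i) mod 7:
  α_1 = 4: Horner steps 4 → 5 → 0, so m(4) = 0.
  α_2 = 3: Horner steps 4 → 1 → 4, so m(3) = 4.
  α_3 = 5: Horner steps 4 → 2 → 4, so m(5) = 4.
  α_4 = 2: Horner steps 4 → 4 → 2, so m(2) = 2.
  α_5 = 1: Horner steps 4 → 0 → 1, so m(1) = 1.
  α_6 = 6: Horner steps 4 → 6 → 2, so m(6) = 2.
Codeword c = [0, 4, 4, 2, 1, 2] ∈ F_7^6.
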